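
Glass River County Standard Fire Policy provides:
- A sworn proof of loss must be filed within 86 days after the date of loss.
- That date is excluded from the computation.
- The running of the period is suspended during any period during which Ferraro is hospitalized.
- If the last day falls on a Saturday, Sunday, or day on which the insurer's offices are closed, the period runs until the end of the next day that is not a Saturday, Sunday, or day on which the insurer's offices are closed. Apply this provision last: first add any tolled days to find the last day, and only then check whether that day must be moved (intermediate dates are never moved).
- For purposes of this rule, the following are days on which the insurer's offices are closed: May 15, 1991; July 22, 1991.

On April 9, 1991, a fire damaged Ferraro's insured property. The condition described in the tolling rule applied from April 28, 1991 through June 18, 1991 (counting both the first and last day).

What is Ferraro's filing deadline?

86 days after April 9, 1991 is July 4, 1991.
From April 28, 1991 through June 18, 1991 inclusive is 52 days; tolling adds 52 days: July 4, 1991 + 52 days = August 25, 1991.
August 25, 1991 is Sunday. The next qualifying day is August 26, 1991.

August 26, 1991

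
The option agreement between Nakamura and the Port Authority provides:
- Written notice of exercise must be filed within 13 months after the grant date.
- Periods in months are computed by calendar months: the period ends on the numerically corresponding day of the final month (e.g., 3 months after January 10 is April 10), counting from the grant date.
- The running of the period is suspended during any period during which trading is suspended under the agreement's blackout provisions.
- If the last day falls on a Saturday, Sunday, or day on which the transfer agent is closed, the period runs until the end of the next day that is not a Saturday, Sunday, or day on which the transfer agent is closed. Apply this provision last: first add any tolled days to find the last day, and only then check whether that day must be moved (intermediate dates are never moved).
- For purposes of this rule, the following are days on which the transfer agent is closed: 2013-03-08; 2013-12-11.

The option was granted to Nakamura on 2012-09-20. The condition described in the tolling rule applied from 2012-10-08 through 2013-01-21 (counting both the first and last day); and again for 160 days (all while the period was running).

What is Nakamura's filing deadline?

July 14, 2014

13 months after 2012-09-20 is October 20, 2013.
From October 8, 2012 through January 21, 2013 inclusive is 106 days; tolling adds 106 days: October 20, 2013 + 106 days = February 3, 2014.
Tolling adds 160 days: February 3, 2014 + 160 days = July 13, 2014.
July 13, 2014 is Sunday. The next qualifying day is July 14, 2014.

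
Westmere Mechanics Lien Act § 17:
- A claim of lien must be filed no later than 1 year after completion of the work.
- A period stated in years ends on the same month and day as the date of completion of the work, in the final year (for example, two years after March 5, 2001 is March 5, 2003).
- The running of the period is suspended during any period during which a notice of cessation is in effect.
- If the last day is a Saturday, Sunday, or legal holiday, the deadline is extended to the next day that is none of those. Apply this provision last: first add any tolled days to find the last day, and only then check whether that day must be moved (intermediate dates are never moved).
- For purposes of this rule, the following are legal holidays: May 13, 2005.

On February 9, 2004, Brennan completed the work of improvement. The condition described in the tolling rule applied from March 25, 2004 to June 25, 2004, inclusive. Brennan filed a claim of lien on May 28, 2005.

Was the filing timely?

No

1 year after February 9, 2004 is February 9, 2005.
From March 25, 2004 through June 25, 2004 inclusive is 93 days; tolling adds 93 days: February 9, 2005 + 93 days = May 13, 2005.
May 13, 2005 is a listed holiday; May 14, 2005 is Saturday; May 15, 2005 is Sunday. The next qualifying day is May 16, 2005.
The deadline is May 16, 2005; the filing on May 28, 2005 is after that date.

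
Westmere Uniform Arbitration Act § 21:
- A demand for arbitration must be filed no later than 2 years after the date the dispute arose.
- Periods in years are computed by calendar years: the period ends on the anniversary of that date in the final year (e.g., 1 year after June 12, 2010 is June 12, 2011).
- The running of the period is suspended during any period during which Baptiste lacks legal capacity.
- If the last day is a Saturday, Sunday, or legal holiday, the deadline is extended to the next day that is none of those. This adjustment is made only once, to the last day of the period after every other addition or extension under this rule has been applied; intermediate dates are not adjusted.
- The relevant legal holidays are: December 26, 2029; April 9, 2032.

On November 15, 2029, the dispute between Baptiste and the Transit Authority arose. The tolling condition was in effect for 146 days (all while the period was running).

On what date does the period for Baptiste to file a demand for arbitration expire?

2 years after November 15, 2029 is November 15, 2031.
Tolling adds 146 days: November 15, 2031 + 146 days = April 9, 2032.
April 9, 2032 is a listed holiday; April 10, 2032 is Saturday; April 11, 2032 is Sunday. The next qualifying day is April 12, 2032.

April 12, 2032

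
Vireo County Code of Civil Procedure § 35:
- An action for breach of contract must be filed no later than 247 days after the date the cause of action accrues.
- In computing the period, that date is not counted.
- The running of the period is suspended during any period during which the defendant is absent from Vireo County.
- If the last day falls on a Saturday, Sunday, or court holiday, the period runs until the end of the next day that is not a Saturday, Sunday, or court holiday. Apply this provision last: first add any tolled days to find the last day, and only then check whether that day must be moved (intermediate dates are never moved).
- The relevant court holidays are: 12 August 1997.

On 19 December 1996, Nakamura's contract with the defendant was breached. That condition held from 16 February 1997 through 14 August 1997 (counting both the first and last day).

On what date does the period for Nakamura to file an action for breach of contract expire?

February 19, 1998

247 days after 19 December 1996 is August 23, 1997.
From February 16, 1997 through August 14, 1997 inclusive is 180 days; tolling adds 180 days: August 23, 1997 + 180 days = February 19, 1998.
February 19, 1998 is a Thursday and not a court holiday, so no extension applies.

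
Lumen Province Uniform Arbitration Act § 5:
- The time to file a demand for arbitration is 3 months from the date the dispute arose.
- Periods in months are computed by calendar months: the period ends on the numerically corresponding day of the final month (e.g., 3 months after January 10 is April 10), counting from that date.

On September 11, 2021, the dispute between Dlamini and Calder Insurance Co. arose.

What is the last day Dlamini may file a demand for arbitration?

3 months after September 11, 2021 is December 11, 2021.

December 11, 2021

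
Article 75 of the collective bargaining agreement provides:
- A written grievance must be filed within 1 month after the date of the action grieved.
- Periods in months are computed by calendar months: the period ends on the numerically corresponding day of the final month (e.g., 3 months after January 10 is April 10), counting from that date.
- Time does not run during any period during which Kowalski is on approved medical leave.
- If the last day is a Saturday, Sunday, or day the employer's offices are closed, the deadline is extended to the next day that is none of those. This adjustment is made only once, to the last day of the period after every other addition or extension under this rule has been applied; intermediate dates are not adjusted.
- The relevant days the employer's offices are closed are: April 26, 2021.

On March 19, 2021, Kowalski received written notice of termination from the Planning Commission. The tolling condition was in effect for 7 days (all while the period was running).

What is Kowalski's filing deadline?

April 27, 2021

1 month after March 19, 2021 is April 19, 2021.
Tolling adds 7 days: April 19, 2021 + 7 days = April 26, 2021.
April 26, 2021 is a listed holiday. The next qualifying day is April 27, 2021.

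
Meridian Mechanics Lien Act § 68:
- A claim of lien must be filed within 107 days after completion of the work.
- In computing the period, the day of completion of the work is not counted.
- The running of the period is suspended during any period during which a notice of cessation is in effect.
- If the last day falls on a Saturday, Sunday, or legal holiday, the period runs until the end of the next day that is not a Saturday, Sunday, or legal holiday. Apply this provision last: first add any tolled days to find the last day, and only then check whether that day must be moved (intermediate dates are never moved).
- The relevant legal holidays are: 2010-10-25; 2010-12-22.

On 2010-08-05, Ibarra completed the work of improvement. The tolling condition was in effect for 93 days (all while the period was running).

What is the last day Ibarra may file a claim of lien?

February 21, 2011

107 days after 2010-08-05 is November 20, 2010.
Tolling adds 93 days: November 20, 2010 + 93 days = February 21, 2011.
February 21, 2011 is a Monday and not a legal holiday, so no extension applies.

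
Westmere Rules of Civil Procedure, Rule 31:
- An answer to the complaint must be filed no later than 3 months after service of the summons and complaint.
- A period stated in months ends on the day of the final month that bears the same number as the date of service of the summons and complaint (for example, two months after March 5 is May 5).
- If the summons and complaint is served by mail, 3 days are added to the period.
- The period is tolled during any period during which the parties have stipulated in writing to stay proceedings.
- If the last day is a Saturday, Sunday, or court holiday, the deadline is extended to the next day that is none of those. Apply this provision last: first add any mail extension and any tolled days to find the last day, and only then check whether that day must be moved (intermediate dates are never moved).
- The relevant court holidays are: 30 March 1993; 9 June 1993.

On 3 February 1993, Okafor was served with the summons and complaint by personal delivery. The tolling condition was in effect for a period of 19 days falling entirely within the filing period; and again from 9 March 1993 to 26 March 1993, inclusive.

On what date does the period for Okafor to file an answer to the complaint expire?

3 months after 3 February 1993 is May 3, 1993.
Service was not by mail, so no mail extension applies.
Tolling adds 19 days: May 3, 1993 + 19 days = May 22, 1993.
From March 9, 1993 through March 26, 1993 inclusive is 18 days; tolling adds 18 days: May 22, 1993 + 18 days = June 9, 1993.
June 9, 1993 is a listed holiday. The next qualifying day is June 10, 1993.

June 10, 1993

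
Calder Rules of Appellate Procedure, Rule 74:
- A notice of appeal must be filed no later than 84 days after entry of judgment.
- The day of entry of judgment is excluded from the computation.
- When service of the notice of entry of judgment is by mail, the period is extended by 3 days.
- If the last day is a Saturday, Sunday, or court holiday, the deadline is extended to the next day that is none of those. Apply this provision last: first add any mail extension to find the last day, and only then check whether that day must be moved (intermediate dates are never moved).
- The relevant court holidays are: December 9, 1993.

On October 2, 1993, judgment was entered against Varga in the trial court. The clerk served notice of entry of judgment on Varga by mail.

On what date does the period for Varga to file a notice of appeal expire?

December 28, 1993

84 days after October 2, 1993 is December 25, 1993.
Service was by mail, adding 3 days: December 25, 1993 + 3 days = December 28, 1993.
December 28, 1993 is a Tuesday and not a court holiday, so no extension applies.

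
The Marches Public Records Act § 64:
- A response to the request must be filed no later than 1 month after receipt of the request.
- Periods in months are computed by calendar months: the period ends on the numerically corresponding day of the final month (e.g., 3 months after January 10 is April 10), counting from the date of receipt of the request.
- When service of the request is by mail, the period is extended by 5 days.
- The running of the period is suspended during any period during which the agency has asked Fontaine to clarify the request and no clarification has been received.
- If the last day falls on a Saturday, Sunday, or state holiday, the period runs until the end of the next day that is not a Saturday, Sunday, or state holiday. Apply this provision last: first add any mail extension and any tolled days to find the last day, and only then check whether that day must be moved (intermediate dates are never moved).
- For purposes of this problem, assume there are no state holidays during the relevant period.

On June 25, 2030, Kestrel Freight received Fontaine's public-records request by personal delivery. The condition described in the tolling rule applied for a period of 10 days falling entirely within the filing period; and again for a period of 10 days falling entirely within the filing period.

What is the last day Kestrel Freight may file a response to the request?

August 14, 2030

1 month after June 25, 2030 is July 25, 2030.
Service was not by mail, so no mail extension applies.
Tolling adds 10 days: July 25, 2030 + 10 days = August 4, 2030.
Tolling adds 10 days: August 4, 2030 + 10 days = August 14, 2030.
August 14, 2030 is a Wednesday and not a state holiday, so no extension applies.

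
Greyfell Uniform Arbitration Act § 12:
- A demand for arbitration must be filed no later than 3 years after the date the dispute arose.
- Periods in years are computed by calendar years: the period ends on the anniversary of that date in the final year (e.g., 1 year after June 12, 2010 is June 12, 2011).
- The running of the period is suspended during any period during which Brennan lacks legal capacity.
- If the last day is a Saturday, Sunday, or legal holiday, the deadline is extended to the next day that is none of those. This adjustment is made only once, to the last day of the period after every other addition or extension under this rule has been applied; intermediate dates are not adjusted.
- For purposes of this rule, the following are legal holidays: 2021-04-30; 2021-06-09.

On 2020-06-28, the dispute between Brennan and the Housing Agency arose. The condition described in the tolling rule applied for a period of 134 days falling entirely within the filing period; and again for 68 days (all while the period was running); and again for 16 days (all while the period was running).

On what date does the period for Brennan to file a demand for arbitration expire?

3 years after 2020-06-28 is June 28, 2023.
Tolling adds 134 days: June 28, 2023 + 134 days = November 9, 2023.
Tolling adds 68 days: November 9, 2023 + 68 days = January 16, 2024.
Tolling adds 16 days: January 16, 2024 + 16 days = February 1, 2024.
February 1, 2024 is a Thursday and not a legal holiday, so no extension applies.

February 1, 2024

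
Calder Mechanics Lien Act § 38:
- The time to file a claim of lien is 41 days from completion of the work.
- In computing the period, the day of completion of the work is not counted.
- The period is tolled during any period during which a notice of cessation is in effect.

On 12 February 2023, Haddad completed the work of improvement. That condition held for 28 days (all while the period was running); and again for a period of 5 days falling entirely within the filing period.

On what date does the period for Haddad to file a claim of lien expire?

41 days after 12 February 2023 is March 25, 2023.
Tolling adds 28 days: March 25, 2023 + 28 days = April 22, 2023.
Tolling adds 5 days: April 22, 2023 + 5 days = April 27, 2023.

April 27, 2023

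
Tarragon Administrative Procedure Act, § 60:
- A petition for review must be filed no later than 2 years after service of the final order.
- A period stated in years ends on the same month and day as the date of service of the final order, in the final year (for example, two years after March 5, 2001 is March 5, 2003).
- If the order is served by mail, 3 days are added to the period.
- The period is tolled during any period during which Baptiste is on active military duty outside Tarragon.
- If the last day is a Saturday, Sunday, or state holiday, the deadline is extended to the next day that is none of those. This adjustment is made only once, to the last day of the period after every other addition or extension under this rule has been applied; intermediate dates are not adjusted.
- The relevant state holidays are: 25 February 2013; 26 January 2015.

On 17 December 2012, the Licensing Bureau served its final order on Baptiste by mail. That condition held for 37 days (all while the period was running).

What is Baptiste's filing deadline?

January 27, 2015

2 years after 17 December 2012 is December 17, 2014.
Service was by mail, adding 3 days: December 17, 2014 + 3 days = December 20, 2014.
Tolling adds 37 days: December 20, 2014 + 37 days = January 26, 2015.
January 26, 2015 is a listed holiday. The next qualifying day is January 27, 2015.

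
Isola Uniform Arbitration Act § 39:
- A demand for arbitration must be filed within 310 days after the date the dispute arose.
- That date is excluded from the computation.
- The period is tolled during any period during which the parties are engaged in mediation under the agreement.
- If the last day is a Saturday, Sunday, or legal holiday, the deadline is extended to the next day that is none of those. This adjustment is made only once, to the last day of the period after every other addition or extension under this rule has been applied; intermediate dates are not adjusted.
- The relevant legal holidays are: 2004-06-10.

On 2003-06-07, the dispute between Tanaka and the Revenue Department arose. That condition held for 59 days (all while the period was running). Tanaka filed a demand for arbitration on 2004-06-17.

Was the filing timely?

310 days after 2003-06-07 is April 12, 2004.
Tolling adds 59 days: April 12, 2004 + 59 days = June 10, 2004.
June 10, 2004 is a listed holiday. The next qualifying day is June 11, 2004.
The deadline is June 11, 2004; the filing on June 17, 2004 is after that date.

No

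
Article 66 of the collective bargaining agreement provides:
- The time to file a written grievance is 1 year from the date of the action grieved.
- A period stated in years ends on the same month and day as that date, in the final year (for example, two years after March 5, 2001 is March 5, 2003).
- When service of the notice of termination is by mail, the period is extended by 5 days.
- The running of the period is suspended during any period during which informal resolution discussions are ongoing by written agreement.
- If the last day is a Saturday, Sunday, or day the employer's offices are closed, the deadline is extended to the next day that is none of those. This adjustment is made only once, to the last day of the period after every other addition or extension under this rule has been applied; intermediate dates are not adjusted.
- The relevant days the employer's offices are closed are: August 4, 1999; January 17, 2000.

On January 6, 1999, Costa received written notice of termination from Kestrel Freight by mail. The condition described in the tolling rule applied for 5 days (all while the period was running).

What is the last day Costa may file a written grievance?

1 year after January 6, 1999 is January 6, 2000.
Service was by mail, adding 5 days: January 6, 2000 + 5 days = January 11, 2000.
Tolling adds 5 days: January 11, 2000 + 5 days = January 16, 2000.
January 16, 2000 is Sunday; January 17, 2000 is a listed holiday. The next qualifying day is January 18, 2000.

January 18, 2000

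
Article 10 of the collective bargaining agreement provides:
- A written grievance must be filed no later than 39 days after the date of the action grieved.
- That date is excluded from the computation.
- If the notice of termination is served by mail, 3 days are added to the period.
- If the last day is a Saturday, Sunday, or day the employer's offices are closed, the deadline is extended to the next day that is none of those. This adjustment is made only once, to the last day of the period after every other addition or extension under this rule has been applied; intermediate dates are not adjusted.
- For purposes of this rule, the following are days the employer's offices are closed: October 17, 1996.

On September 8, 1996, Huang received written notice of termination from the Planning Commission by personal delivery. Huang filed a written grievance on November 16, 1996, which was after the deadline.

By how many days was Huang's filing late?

39 days after September 8, 1996 is October 17, 1996.
Service was not by mail, so no mail extension applies.
October 17, 1996 is a listed holiday. The next qualifying day is October 18, 1996.
The deadline is October 18, 1996; from October 18, 1996 to November 16, 1996 is 29 days.

29 days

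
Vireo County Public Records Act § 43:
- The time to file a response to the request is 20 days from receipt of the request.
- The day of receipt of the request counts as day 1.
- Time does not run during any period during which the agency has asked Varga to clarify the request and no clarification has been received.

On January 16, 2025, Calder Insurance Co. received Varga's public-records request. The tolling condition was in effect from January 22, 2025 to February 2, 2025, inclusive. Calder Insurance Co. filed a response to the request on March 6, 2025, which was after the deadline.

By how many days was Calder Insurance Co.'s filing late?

18 days

Counting January 16, 2025 as day 1, day 20 is February 4, 2025.
From January 22, 2025 through February 2, 2025 inclusive is 12 days; tolling adds 12 days: February 4, 2025 + 12 days = February 16, 2025.
The deadline is February 16, 2025; from February 16, 2025 to March 6, 2025 is 18 days.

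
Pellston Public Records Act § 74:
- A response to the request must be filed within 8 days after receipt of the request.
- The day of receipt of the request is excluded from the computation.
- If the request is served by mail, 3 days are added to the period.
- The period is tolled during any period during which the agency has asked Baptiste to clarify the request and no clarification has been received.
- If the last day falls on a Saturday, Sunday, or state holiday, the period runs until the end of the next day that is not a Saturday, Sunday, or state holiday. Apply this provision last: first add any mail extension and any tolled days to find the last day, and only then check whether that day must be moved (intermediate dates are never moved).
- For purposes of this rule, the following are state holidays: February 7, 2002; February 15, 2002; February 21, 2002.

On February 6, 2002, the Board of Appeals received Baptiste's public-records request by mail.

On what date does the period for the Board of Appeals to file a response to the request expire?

February 18, 2002

8 days after February 6, 2002 is February 14, 2002.
Service was by mail, adding 3 days: February 14, 2002 + 3 days = February 17, 2002.
February 17, 2002 is Sunday. The next qualifying day is February 18, 2002.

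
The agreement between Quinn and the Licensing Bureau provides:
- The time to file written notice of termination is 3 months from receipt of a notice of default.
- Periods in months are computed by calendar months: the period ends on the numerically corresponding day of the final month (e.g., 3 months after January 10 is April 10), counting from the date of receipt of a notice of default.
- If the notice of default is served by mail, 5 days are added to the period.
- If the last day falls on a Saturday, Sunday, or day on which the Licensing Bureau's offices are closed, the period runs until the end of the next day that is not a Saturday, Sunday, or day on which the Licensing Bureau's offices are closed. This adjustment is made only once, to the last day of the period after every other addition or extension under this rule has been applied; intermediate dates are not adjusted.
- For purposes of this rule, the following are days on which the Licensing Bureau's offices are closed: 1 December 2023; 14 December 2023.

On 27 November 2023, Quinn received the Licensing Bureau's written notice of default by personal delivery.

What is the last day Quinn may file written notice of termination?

3 months after 27 November 2023 is February 27, 2024.
Service was not by mail, so no mail extension applies.
February 27, 2024 is a Tuesday and not a day on which the Licensing Bureau's offices are closed, so no extension applies.

February 27, 2024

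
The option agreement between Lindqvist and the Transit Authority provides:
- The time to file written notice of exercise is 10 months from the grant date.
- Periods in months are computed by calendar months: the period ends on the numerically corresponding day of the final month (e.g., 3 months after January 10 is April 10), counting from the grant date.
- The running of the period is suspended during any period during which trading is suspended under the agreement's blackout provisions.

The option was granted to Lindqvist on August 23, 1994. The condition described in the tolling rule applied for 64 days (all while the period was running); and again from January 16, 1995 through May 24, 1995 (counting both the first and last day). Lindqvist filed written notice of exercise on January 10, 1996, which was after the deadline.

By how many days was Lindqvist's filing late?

8 days

10 months after August 23, 1994 is June 23, 1995.
Tolling adds 64 days: June 23, 1995 + 64 days = August 26, 1995.
From January 16, 1995 through May 24, 1995 inclusive is 129 days; tolling adds 129 days: August 26, 1995 + 129 days = January 2, 1996.
The deadline is January 2, 1996; from January 2, 1996 to January 10, 1996 is 8 days.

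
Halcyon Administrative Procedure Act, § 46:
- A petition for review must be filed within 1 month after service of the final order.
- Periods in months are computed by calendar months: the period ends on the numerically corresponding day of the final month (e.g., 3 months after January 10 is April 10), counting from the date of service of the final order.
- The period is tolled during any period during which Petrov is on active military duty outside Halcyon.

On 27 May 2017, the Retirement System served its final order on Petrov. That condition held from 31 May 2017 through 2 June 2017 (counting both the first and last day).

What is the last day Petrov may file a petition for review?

1 month after 27 May 2017 is June 27, 2017.
From May 31, 2017 through June 2, 2017 inclusive is 3 days; tolling adds 3 days: June 27, 2017 + 3 days = June 30, 2017.

June 30, 2017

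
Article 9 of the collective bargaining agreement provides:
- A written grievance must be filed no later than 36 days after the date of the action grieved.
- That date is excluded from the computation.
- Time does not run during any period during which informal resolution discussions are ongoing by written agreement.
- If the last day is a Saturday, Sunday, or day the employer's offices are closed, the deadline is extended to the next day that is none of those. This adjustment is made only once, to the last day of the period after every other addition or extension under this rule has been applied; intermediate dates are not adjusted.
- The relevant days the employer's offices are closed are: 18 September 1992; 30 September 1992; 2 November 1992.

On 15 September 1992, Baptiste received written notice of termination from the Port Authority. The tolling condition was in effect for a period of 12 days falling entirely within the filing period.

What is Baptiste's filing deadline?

36 days after 15 September 1992 is October 21, 1992.
Tolling adds 12 days: October 21, 1992 + 12 days = November 2, 1992.
November 2, 1992 is a listed holiday. The next qualifying day is November 3, 1992.

November 3, 1992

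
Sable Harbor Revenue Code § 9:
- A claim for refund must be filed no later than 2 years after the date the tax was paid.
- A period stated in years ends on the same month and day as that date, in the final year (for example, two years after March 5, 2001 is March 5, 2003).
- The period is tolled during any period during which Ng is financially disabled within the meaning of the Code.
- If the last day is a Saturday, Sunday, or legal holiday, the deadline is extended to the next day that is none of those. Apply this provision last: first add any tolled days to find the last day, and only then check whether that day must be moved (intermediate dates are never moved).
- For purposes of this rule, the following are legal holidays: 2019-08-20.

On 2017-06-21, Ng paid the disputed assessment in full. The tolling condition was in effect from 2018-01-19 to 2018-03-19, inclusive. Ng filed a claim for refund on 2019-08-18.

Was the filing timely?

2 years after 2017-06-21 is June 21, 2019.
From January 19, 2018 through March 19, 2018 inclusive is 60 days; tolling adds 60 days: June 21, 2019 + 60 days = August 20, 2019.
August 20, 2019 is a listed holiday. The next qualifying day is August 21, 2019.
The deadline is August 21, 2019; the filing on August 18, 2019 is on or before that date.

Yes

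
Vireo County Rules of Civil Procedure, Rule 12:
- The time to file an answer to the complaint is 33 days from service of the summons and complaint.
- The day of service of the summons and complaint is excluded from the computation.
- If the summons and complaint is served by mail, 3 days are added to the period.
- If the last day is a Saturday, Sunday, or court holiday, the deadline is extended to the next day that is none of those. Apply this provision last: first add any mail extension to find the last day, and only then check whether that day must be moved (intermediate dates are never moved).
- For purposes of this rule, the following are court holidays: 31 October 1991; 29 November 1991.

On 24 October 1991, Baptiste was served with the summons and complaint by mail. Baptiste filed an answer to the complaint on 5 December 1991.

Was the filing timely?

33 days after 24 October 1991 is November 26, 1991.
Service was by mail, adding 3 days: November 26, 1991 + 3 days = November 29, 1991.
November 29, 1991 is a listed holiday; November 30, 1991 is Saturday; December 1, 1991 is Sunday. The next qualifying day is December 2, 1991.
The deadline is December 2, 1991; the filing on December 5, 1991 is after that date.

No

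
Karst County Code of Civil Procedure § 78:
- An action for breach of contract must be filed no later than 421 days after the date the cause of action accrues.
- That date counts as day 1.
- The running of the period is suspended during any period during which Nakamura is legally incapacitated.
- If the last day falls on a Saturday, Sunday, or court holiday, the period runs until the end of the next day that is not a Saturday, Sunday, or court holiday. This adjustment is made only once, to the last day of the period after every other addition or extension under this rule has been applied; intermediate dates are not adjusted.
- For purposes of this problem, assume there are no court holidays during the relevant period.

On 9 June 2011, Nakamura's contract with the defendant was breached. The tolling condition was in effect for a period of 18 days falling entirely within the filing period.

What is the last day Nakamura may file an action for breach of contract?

Counting 9 June 2011 as day 1, day 421 is August 2, 2012.
Tolling adds 18 days: August 2, 2012 + 18 days = August 20, 2012.
August 20, 2012 is a Monday and not a court holiday, so no extension applies.

August 20, 2012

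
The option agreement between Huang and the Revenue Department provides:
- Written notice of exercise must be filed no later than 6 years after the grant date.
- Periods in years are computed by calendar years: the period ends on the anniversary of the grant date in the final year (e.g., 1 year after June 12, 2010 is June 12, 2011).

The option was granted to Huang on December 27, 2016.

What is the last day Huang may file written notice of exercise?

6 years after December 27, 2016 is December 27, 2022.

December 27, 2022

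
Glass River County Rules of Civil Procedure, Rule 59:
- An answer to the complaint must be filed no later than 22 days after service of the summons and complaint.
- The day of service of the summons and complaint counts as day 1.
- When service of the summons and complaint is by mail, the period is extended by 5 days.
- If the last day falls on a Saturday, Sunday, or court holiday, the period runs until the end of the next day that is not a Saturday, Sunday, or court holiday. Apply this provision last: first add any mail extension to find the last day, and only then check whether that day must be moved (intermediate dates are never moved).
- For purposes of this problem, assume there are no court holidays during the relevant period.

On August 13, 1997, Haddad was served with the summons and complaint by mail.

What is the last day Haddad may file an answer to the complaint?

September 8, 1997

Counting August 13, 1997 as day 1, day 22 is September 3, 1997.
Service was by mail, adding 5 days: September 3, 1997 + 5 days = September 8, 1997.
September 8, 1997 is a Monday and not a court holiday, so no extension applies.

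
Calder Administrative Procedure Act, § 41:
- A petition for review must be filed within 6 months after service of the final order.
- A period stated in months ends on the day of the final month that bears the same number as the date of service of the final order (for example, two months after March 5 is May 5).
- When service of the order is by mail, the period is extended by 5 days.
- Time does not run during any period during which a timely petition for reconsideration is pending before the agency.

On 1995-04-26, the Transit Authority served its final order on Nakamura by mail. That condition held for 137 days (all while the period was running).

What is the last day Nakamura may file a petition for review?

March 16, 1996

6 months after 1995-04-26 is October 26, 1995.
Service was by mail, adding 5 days: October 26, 1995 + 5 days = October 31, 1995.
Tolling adds 137 days: October 31, 1995 + 137 days = March 16, 1996.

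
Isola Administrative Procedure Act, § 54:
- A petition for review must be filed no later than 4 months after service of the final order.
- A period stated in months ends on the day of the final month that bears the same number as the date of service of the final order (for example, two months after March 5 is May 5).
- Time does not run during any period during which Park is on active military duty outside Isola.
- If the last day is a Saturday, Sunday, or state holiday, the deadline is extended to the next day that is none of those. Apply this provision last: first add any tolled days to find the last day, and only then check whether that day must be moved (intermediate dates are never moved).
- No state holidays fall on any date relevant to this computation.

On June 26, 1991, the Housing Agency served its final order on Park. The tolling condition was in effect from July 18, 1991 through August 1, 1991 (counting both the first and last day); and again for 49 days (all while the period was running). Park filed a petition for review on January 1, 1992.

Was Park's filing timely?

4 months after June 26, 1991 is October 26, 1991.
From July 18, 1991 through August 1, 1991 inclusive is 15 days; tolling adds 15 days: October 26, 1991 + 15 days = November 10, 1991.
Tolling adds 49 days: November 10, 1991 + 49 days = December 29, 1991.
December 29, 1991 is Sunday. The next qualifying day is December 30, 1991.
The deadline is December 30, 1991; the filing on January 1, 1992 is after that date.

No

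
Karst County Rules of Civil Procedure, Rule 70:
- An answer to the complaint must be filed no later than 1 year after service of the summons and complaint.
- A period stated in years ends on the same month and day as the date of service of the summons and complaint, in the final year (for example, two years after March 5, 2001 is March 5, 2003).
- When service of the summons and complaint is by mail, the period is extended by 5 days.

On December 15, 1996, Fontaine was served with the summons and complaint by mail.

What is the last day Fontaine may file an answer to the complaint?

1 year after December 15, 1996 is December 15, 1997.
Service was by mail, adding 5 days: December 15, 1997 + 5 days = December 20, 1997.

December 20, 1997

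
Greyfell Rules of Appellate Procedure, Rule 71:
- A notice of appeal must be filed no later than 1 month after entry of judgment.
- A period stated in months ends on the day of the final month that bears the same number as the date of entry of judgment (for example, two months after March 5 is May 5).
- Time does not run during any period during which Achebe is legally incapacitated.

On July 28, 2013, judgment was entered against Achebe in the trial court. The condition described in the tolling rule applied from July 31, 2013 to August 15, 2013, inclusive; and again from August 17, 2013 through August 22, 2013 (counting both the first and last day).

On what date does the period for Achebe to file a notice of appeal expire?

1 month after July 28, 2013 is August 28, 2013.
From July 31, 2013 through August 15, 2013 inclusive is 16 days; tolling adds 16 days: August 28, 2013 + 16 days = September 13, 2013.
From August 17, 2013 through August 22, 2013 inclusive is 6 days; tolling adds 6 days: September 13, 2013 + 6 days = September 19, 2013.

September 19, 2013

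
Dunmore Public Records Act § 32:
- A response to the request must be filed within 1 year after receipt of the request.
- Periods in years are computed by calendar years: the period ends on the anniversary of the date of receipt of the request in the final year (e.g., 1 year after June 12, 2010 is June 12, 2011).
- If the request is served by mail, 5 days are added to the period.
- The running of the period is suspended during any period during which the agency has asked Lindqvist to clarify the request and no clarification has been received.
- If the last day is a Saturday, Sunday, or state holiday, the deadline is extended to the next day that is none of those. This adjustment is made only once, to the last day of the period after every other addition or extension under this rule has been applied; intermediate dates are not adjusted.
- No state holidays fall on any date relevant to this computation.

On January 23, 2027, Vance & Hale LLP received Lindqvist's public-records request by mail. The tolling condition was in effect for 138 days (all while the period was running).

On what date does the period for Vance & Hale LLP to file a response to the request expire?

1 year after January 23, 2027 is January 23, 2028.
Service was by mail, adding 5 days: January 23, 2028 + 5 days = January 28, 2028.
Tolling adds 138 days: January 28, 2028 + 138 days = June 14, 2028.
June 14, 2028 is a Wednesday and not a state holiday, so no extension applies.

June 14, 2028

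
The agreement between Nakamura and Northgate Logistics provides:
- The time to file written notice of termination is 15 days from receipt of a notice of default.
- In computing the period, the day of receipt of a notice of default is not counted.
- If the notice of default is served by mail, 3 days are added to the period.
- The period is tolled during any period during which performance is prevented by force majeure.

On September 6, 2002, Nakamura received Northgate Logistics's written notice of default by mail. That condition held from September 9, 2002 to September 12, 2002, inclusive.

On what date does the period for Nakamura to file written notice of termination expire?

September 28, 2002

15 days after September 6, 2002 is September 21, 2002.
Service was by mail, adding 3 days: September 21, 2002 + 3 days = September 24, 2002.
From September 9, 2002 through September 12, 2002 inclusive is 4 days; tolling adds 4 days: September 24, 2002 + 4 days = September 28, 2002.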